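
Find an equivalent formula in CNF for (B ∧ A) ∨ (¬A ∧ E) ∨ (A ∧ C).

(B ∨ ¬A ∨ C) ∧ (B ∨ E ∨ C) ∧ (A ∨ E)

(B ∧ A) ∨ (¬A ∧ E) ∨ (A ∧ C)
≡ (B ∨ ¬A ∨ A) ∧ (B ∨ ¬A ∨ C) ∧ (B ∨ E ∨ A) ∧ (B ∨ E ∨ C) ∧ (A ∨ ¬A ∨ A) ∧ (A ∨ ¬A ∨ C) ∧ (A ∨ E ∨ A) ∧ (A ∨ E ∨ C)   — distribute ∨ over ∧
≡ (B ∨ ¬A ∨ C) ∧ (B ∨ E ∨ C) ∧ (A ∨ E)   — simplify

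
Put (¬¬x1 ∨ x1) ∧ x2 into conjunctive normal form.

x1 ∧ x2

(¬¬x1 ∨ x1) ∧ x2
≡ (x1 ∨ x1) ∧ x2
≡ x1 ∧ x2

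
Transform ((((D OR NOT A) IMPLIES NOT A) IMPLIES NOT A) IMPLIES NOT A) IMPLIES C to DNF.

((((D OR NOT A) IMPLIES NOT A) IMPLIES NOT A) IMPLIES NOT A) IMPLIES C
⇔ NOT ((((D OR NOT A) IMPLIES NOT A) IMPLIES NOT A) IMPLIES NOT A) OR C   [eliminate IMPLIES]
⇔ NOT (NOT (((D OR NOT A) IMPLIES NOT A) IMPLIES NOT A) OR NOT A) OR C   [eliminate IMPLIES]
⇔ NOT (NOT (NOT ((D OR NOT A) IMPLIES NOT A) OR NOT A) OR NOT A) OR C   [eliminate IMPLIES]
⇔ NOT (NOT (NOT (NOT (D OR NOT A) OR NOT A) OR NOT A) OR NOT A) OR C   [eliminate IMPLIES]
⇔ (NOT NOT (NOT (NOT (D OR NOT A) OR NOT A) OR NOT A) AND NOT NOT A) OR C   [De Morgan]
⇔ ((NOT (NOT (D OR NOT A) OR NOT A) OR NOT A) AND NOT NOT A) OR C   [double negation]
⇔ (((NOT NOT (D OR NOT A) AND NOT NOT A) OR NOT A) AND NOT NOT A) OR C   [De Morgan]
⇔ ((((D OR NOT A) AND NOT NOT A) OR NOT A) AND NOT NOT A) OR C   [double negation]
⇔ ((((D OR NOT A) AND A) OR NOT A) AND NOT NOT A) OR C   [double negation]
⇔ ((((D OR NOT A) AND A) OR NOT A) AND A) OR C   [double negation]
⇔ (D AND A AND A) OR (NOT A AND A AND A) OR (NOT A AND A) OR C   [distribute AND over OR]
⇔ (D AND A) OR C   [simplify]

(D AND A) OR C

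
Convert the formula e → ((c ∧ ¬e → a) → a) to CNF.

¬e ∨ a

e → ((c ∧ ¬e → a) → a)
≡ ¬e ∨ ((c ∧ ¬e → a) → a)   — eliminate →
≡ ¬e ∨ ¬(c ∧ ¬e → a) ∨ a   — eliminate →
≡ ¬e ∨ ¬(¬(c ∧ ¬e) ∨ a) ∨ a   — eliminate →
≡ ¬e ∨ ¬¬(c ∧ ¬e) ∧ ¬a ∨ a   — De Morgan
≡ ¬e ∨ c ∧ ¬e ∧ ¬a ∨ a   — double negation
≡ (¬e ∨ c ∨ a) ∧ (¬e ∨ ¬e ∨ a) ∧ (¬e ∨ ¬a ∨ a)   — distribute ∨ over ∧
≡ ¬e ∨ a   — simplify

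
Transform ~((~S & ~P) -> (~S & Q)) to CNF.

~((~S & ~P) -> (~S & Q))
≡ ~(~(~S & ~P) | (~S & Q))   (eliminate ->)
≡ ~~(~S & ~P) & ~(~S & Q)   (De Morgan)
≡ ~S & ~P & ~(~S & Q)   (double negation)
≡ ~S & ~P & (~~S | ~Q)   (De Morgan)
≡ ~S & ~P & (S | ~Q)   (double negation)

~S & ~P & (S | ~Q)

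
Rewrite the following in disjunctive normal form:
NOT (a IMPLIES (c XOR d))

NOT (a IMPLIES (c XOR d))
= NOT (NOT a OR (c XOR d))   (eliminate IMPLIES)
= NOT (NOT a OR (c AND NOT d) OR (NOT c AND d))   (expand XOR)
= NOT NOT a AND NOT (c AND NOT d) AND NOT (NOT c AND d)   (De Morgan)
= a AND NOT (c AND NOT d) AND NOT (NOT c AND d)   (double negation)
= a AND (NOT c OR NOT NOT d) AND NOT (NOT c AND d)   (De Morgan)
= a AND (NOT c OR d) AND NOT (NOT c AND d)   (double negation)
= a AND (NOT c OR d) AND (NOT NOT c OR NOT d)   (De Morgan)
= a AND (NOT c OR d) AND (c OR NOT d)   (double negation)
= (a AND NOT c AND c) OR (a AND NOT c AND NOT d) OR (a AND d AND c) OR (a AND d AND NOT d)   (distribute AND over OR)
= (a AND NOT c AND NOT d) OR (a AND d AND c)   (simplify)

(a AND NOT c AND NOT d) OR (a AND d AND c)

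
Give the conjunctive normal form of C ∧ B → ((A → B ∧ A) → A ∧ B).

C ∧ B → ((A → B ∧ A) → A ∧ B)
≡ ¬(C ∧ B) ∨ ((A → B ∧ A) → A ∧ B)   (eliminate →)
≡ ¬(C ∧ B) ∨ ¬(A → B ∧ A) ∨ A ∧ B   (eliminate →)
≡ ¬(C ∧ B) ∨ ¬(¬A ∨ B ∧ A) ∨ A ∧ B   (eliminate →)
≡ ¬C ∨ ¬B ∨ ¬(¬A ∨ B ∧ A) ∨ A ∧ B   (De Morgan)
≡ ¬C ∨ ¬B ∨ ¬¬A ∧ ¬(B ∧ A) ∨ A ∧ B   (De Morgan)
≡ ¬C ∨ ¬B ∨ A ∧ ¬(B ∧ A) ∨ A ∧ B   (double negation)
≡ ¬C ∨ ¬B ∨ A ∧ (¬B ∨ ¬A) ∨ A ∧ B   (De Morgan)
≡ (¬C ∨ ¬B ∨ A ∨ A) ∧ (¬C ∨ ¬B ∨ A ∨ B) ∧ (¬C ∨ ¬B ∨ ¬B ∨ ¬A ∨ A) ∧ (¬C ∨ ¬B ∨ ¬B ∨ ¬A ∨ B)   (distribute ∨ over ∧)
≡ ¬C ∨ ¬B ∨ A   (simplify)

¬C ∨ ¬B ∨ A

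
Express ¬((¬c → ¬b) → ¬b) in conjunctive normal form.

¬((¬c → ¬b) → ¬b)
≡ ¬(¬(¬c → ¬b) ∨ ¬b)   (eliminate →)
≡ ¬(¬(¬¬c ∨ ¬b) ∨ ¬b)   (eliminate →)
≡ ¬¬(¬¬c ∨ ¬b) ∧ ¬¬b   (De Morgan)
≡ (¬¬c ∨ ¬b) ∧ ¬¬b   (double negation)
≡ (c ∨ ¬b) ∧ ¬¬b   (double negation)
≡ (c ∨ ¬b) ∧ b   (double negation)

(c ∨ ¬b) ∧ b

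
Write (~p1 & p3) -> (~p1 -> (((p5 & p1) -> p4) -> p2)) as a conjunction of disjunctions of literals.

p1 | ~p3 | p2

(~p1 & p3) -> (~p1 -> (((p5 & p1) -> p4) -> p2))
⇔ ~(~p1 & p3) | (~p1 -> (((p5 & p1) -> p4) -> p2))   (eliminate ->)
⇔ ~(~p1 & p3) | ~~p1 | (((p5 & p1) -> p4) -> p2)   (eliminate ->)
⇔ ~(~p1 & p3) | ~~p1 | ~((p5 & p1) -> p4) | p2   (eliminate ->)
⇔ ~(~p1 & p3) | ~~p1 | ~(~(p5 & p1) | p4) | p2   (eliminate ->)
⇔ ~~p1 | ~p3 | ~~p1 | ~(~(p5 & p1) | p4) | p2   (De Morgan)
⇔ p1 | ~p3 | ~~p1 | ~(~(p5 & p1) | p4) | p2   (double negation)
⇔ p1 | ~p3 | p1 | ~(~(p5 & p1) | p4) | p2   (double negation)
⇔ p1 | ~p3 | p1 | (~~(p5 & p1) & ~p4) | p2   (De Morgan)
⇔ p1 | ~p3 | p1 | (p5 & p1 & ~p4) | p2   (double negation)
⇔ (p1 | ~p3 | p1 | p5 | p2) & (p1 | ~p3 | p1 | p1 | p2) & (p1 | ~p3 | p1 | ~p4 | p2)   (distribute | over &)
⇔ p1 | ~p3 | p2   (simplify)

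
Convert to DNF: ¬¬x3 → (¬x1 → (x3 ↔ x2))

¬x3 ∨ x1 ∨ (x2 ∧ x3)

¬¬x3 → (¬x1 → (x3 ↔ x2))
≡ ¬¬¬x3 ∨ (¬x1 → (x3 ↔ x2))   — eliminate →
≡ ¬¬¬x3 ∨ ¬¬x1 ∨ (x3 ↔ x2)   — eliminate →
≡ ¬¬¬x3 ∨ ¬¬x1 ∨ ((x3 → x2) ∧ (x2 → x3))   — eliminate ↔
≡ ¬¬¬x3 ∨ ¬¬x1 ∨ ((¬x3 ∨ x2) ∧ (x2 → x3))   — eliminate →
≡ ¬¬¬x3 ∨ ¬¬x1 ∨ ((¬x3 ∨ x2) ∧ (¬x2 ∨ x3))   — eliminate →
≡ ¬x3 ∨ ¬¬x1 ∨ ((¬x3 ∨ x2) ∧ (¬x2 ∨ x3))   — double negation
≡ ¬x3 ∨ x1 ∨ ((¬x3 ∨ x2) ∧ (¬x2 ∨ x3))   — double negation
≡ ¬x3 ∨ x1 ∨ (¬x3 ∧ ¬x2) ∨ (¬x3 ∧ x3) ∨ (x2 ∧ ¬x2) ∨ (x2 ∧ x3)   — distribute ∧ over ∨
≡ ¬x3 ∨ x1 ∨ (x2 ∧ x3)   — simplify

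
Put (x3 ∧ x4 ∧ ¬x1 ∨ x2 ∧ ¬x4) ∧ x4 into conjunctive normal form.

(x3 ∧ x4 ∧ ¬x1 ∨ x2 ∧ ¬x4) ∧ x4
= (x3 ∨ x2) ∧ (x3 ∨ ¬x4) ∧ (x4 ∨ x2) ∧ (x4 ∨ ¬x4) ∧ (¬x1 ∨ x2) ∧ (¬x1 ∨ ¬x4) ∧ x4
= (x3 ∨ x2) ∧ (x3 ∨ ¬x4) ∧ (¬x1 ∨ x2) ∧ (¬x1 ∨ ¬x4) ∧ x4

(x3 ∨ x2) ∧ (x3 ∨ ¬x4) ∧ (¬x1 ∨ x2) ∧ (¬x1 ∨ ¬x4) ∧ x4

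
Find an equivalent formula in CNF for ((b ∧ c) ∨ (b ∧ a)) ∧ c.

((b ∧ c) ∨ (b ∧ a)) ∧ c
= (b ∨ b) ∧ (b ∨ a) ∧ (c ∨ b) ∧ (c ∨ a) ∧ c   [distribute ∨ over ∧]
= b ∧ c   [simplify]

b ∧ c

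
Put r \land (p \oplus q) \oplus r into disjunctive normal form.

\lnot p \land \lnot q \land r \lor q \land p \land r

r \land (p \oplus q) \oplus r
⇔ r \land (p \oplus q) \land \lnot r \lor \lnot (r \land (p \oplus q)) \land r   [expand \oplus]
⇔ r \land (p \land \lnot q \lor \lnot p \land q) \land \lnot r \lor \lnot (r \land (p \oplus q)) \land r   [expand \oplus]
⇔ r \land (p \land \lnot q \lor \lnot p \land q) \land \lnot r \lor \lnot (r \land (p \land \lnot q \lor \lnot p \land q)) \land r   [expand \oplus]
⇔ r \land (p \land \lnot q \lor \lnot p \land q) \land \lnot r \lor (\lnot r \lor \lnot (p \land \lnot q \lor \lnot p \land q)) \land r   [De Morgan]
⇔ r \land (p \land \lnot q \lor \lnot p \land q) \land \lnot r \lor (\lnot r \lor \lnot (p \land \lnot q) \land \lnot (\lnot p \land q)) \land r   [De Morgan]
⇔ r \land (p \land \lnot q \lor \lnot p \land q) \land \lnot r \lor (\lnot r \lor (\lnot p \lor \lnot \lnot q) \land \lnot (\lnot p \land q)) \land r   [De Morgan]
⇔ r \land (p \land \lnot q \lor \lnot p \land q) \land \lnot r \lor (\lnot r \lor (\lnot p \lor q) \land \lnot (\lnot p \land q)) \land r   [double negation]
⇔ r \land (p \land \lnot q \lor \lnot p \land q) \land \lnot r \lor (\lnot r \lor (\lnot p \lor q) \land (\lnot \lnot p \lor \lnot q)) \land r   [De Morgan]
⇔ r \land (p \land \lnot q \lor \lnot p \land q) \land \lnot r \lor (\lnot r \lor (\lnot p \lor q) \land (p \lor \lnot q)) \land r   [double negation]
⇔ r \land p \land \lnot q \land \lnot r \lor r \land \lnot p \land q \land \lnot r \lor \lnot r \land r \lor \lnot p \land p \land r \lor \lnot p \land \lnot q \land r \lor q \land p \land r \lor q \land \lnot q \land r   [distribute \land over \lor]
⇔ \lnot p \land \lnot q \land r \lor q \land p \land r   [simplify]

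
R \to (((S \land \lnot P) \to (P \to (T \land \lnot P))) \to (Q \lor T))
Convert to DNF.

R \to (((S \land \lnot P) \to (P \to (T \land \lnot P))) \to (Q \lor T))
⇔ \lnot R \lor (((S \land \lnot P) \to (P \to (T \land \lnot P))) \to (Q \lor T))   [eliminate \to]
⇔ \lnot R \lor \lnot ((S \land \lnot P) \to (P \to (T \land \lnot P))) \lor Q \lor T   [eliminate \to]
⇔ \lnot R \lor \lnot (\lnot (S \land \lnot P) \lor (P \to (T \land \lnot P))) \lor Q \lor T   [eliminate \to]
⇔ \lnot R \lor \lnot (\lnot (S \land \lnot P) \lor \lnot P \lor (T \land \lnot P)) \lor Q \lor T   [eliminate \to]
⇔ \lnot R \lor (\lnot \lnot (S \land \lnot P) \land \lnot \lnot P \land \lnot (T \land \lnot P)) \lor Q \lor T   [De Morgan]
⇔ \lnot R \lor (S \land \lnot P \land \lnot \lnot P \land \lnot (T \land \lnot P)) \lor Q \lor T   [double negation]
⇔ \lnot R \lor (S \land \lnot P \land P \land \lnot (T \land \lnot P)) \lor Q \lor T   [double negation]
⇔ \lnot R \lor (S \land \lnot P \land P \land (\lnot T \lor \lnot \lnot P)) \lor Q \lor T   [De Morgan]
⇔ \lnot R \lor (S \land \lnot P \land P \land (\lnot T \lor P)) \lor Q \lor T   [double negation]
⇔ \lnot R \lor (S \land \lnot P \land P \land \lnot T) \lor (S \land \lnot P \land P \land P) \lor Q \lor T   [distribute \land over \lor]
⇔ \lnot R \lor Q \lor T   [simplify]

\lnot R \lor Q \lor T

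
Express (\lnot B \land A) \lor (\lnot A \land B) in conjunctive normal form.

(\lnot B \land A) \lor (\lnot A \land B)
= (\lnot B \lor \lnot A) \land (\lnot B \lor B) \land (A \lor \lnot A) \land (A \lor B)   [distribute \lor over \land]
= (\lnot B \lor \lnot A) \land (A \lor B)   [simplify]

(\lnot B \lor \lnot A) \land (A \lor B)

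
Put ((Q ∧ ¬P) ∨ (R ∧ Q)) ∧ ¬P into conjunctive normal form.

((Q ∧ ¬P) ∨ (R ∧ Q)) ∧ ¬P
= (Q ∨ R) ∧ (Q ∨ Q) ∧ (¬P ∨ R) ∧ (¬P ∨ Q) ∧ ¬P   — distribute ∨ over ∧
= Q ∧ ¬P   — simplify

Q ∧ ¬P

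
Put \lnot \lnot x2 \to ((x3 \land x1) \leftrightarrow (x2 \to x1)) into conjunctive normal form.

\lnot x2 \lor \lnot x1 \lor x3

\lnot \lnot x2 \to ((x3 \land x1) \leftrightarrow (x2 \to x1))
= \lnot \lnot \lnot x2 \lor ((x3 \land x1) \leftrightarrow (x2 \to x1))
= \lnot \lnot \lnot x2 \lor (((x3 \land x1) \to (x2 \to x1)) \land ((x2 \to x1) \to (x3 \land x1)))
= \lnot \lnot \lnot x2 \lor ((\lnot (x3 \land x1) \lor (x2 \to x1)) \land ((x2 \to x1) \to (x3 \land x1)))
= \lnot \lnot \lnot x2 \lor ((\lnot (x3 \land x1) \lor \lnot x2 \lor x1) \land ((x2 \to x1) \to (x3 \land x1)))
= \lnot \lnot \lnot x2 \lor ((\lnot (x3 \land x1) \lor \lnot x2 \lor x1) \land (\lnot (x2 \to x1) \lor (x3 \land x1)))
= \lnot \lnot \lnot x2 \lor ((\lnot (x3 \land x1) \lor \lnot x2 \lor x1) \land (\lnot (\lnot x2 \lor x1) \lor (x3 \land x1)))
= \lnot x2 \lor ((\lnot (x3 \land x1) \lor \lnot x2 \lor x1) \land (\lnot (\lnot x2 \lor x1) \lor (x3 \land x1)))
= \lnot x2 \lor ((\lnot x3 \lor \lnot x1 \lor \lnot x2 \lor x1) \land (\lnot (\lnot x2 \lor x1) \lor (x3 \land x1)))
= \lnot x2 \lor ((\lnot x3 \lor \lnot x1 \lor \lnot x2 \lor x1) \land ((\lnot \lnot x2 \land \lnot x1) \lor (x3 \land x1)))
= \lnot x2 \lor ((\lnot x3 \lor \lnot x1 \lor \lnot x2 \lor x1) \land ((x2 \land \lnot x1) \lor (x3 \land x1)))
= (\lnot x2 \lor \lnot x3 \lor \lnot x1 \lor \lnot x2 \lor x1) \land (\lnot x2 \lor x2 \lor x3) \land (\lnot x2 \lor x2 \lor x1) \land (\lnot x2 \lor \lnot x1 \lor x3) \land (\lnot x2 \lor \lnot x1 \lor x1)
= \lnot x2 \lor \lnot x1 \lor x3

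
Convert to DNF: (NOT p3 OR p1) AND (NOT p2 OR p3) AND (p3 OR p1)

(p1 AND NOT p2) OR (p1 AND p3)

(NOT p3 OR p1) AND (NOT p2 OR p3) AND (p3 OR p1)
⇔ (NOT p3 AND NOT p2 AND p3) OR (NOT p3 AND NOT p2 AND p1) OR (NOT p3 AND p3 AND p3) OR (NOT p3 AND p3 AND p1) OR (p1 AND NOT p2 AND p3) OR (p1 AND NOT p2 AND p1) OR (p1 AND p3 AND p3) OR (p1 AND p3 AND p1)   (distribute AND over OR)
⇔ (p1 AND NOT p2) OR (p1 AND p3)   (simplify)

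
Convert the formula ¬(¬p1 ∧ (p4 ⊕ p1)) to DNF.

p1 ∨ (¬p4 ∧ ¬p1)

¬(¬p1 ∧ (p4 ⊕ p1))
⇔ ¬(¬p1 ∧ ((p4 ∧ ¬p1) ∨ (¬p4 ∧ p1)))   (expand ⊕)
⇔ ¬¬p1 ∨ ¬((p4 ∧ ¬p1) ∨ (¬p4 ∧ p1))   (De Morgan)
⇔ p1 ∨ ¬((p4 ∧ ¬p1) ∨ (¬p4 ∧ p1))   (double negation)
⇔ p1 ∨ (¬(p4 ∧ ¬p1) ∧ ¬(¬p4 ∧ p1))   (De Morgan)
⇔ p1 ∨ ((¬p4 ∨ ¬¬p1) ∧ ¬(¬p4 ∧ p1))   (De Morgan)
⇔ p1 ∨ ((¬p4 ∨ p1) ∧ ¬(¬p4 ∧ p1))   (double negation)
⇔ p1 ∨ ((¬p4 ∨ p1) ∧ (¬¬p4 ∨ ¬p1))   (De Morgan)
⇔ p1 ∨ ((¬p4 ∨ p1) ∧ (p4 ∨ ¬p1))   (double negation)
⇔ p1 ∨ (¬p4 ∧ p4) ∨ (¬p4 ∧ ¬p1) ∨ (p1 ∧ p4) ∨ (p1 ∧ ¬p1)   (distribute ∧ over ∨)
⇔ p1 ∨ (¬p4 ∧ ¬p1)   (simplify)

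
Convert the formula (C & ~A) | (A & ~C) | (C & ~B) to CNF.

(C & ~A) | (A & ~C) | (C & ~B)
≡ (C | A | C) & (C | A | ~B) & (C | ~C | C) & (C | ~C | ~B) & (~A | A | C) & (~A | A | ~B) & (~A | ~C | C) & (~A | ~C | ~B)   [distribute | over &]
≡ (C | A) & (~A | ~C | ~B)   [simplify]

(C | A) & (~A | ~C | ~B)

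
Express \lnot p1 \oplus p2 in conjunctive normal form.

(\lnot p1 \lor p2) \land (p1 \lor \lnot p2)

\lnot p1 \oplus p2
≡ (\lnot p1 \lor p2) \land \lnot (\lnot p1 \land p2)   [expand \oplus]
≡ (\lnot p1 \lor p2) \land (\lnot \lnot p1 \lor \lnot p2)   [De Morgan]
≡ (\lnot p1 \lor p2) \land (p1 \lor \lnot p2)   [double negation]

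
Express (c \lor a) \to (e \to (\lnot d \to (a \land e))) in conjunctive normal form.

\lnot c \lor \lnot e \lor d \lor a

(c \lor a) \to (e \to (\lnot d \to (a \land e)))
≡ \lnot (c \lor a) \lor (e \to (\lnot d \to (a \land e)))   (eliminate \to)
≡ \lnot (c \lor a) \lor \lnot e \lor (\lnot d \to (a \land e))   (eliminate \to)
≡ \lnot (c \lor a) \lor \lnot e \lor \lnot \lnot d \lor (a \land e)   (eliminate \to)
≡ (\lnot c \land \lnot a) \lor \lnot e \lor \lnot \lnot d \lor (a \land e)   (De Morgan)
≡ (\lnot c \land \lnot a) \lor \lnot e \lor d \lor (a \land e)   (double negation)
≡ (\lnot c \lor \lnot e \lor d \lor a) \land (\lnot c \lor \lnot e \lor d \lor e) \land (\lnot a \lor \lnot e \lor d \lor a) \land (\lnot a \lor \lnot e \lor d \lor e)   (distribute \lor over \land)
≡ \lnot c \lor \lnot e \lor d \lor a   (simplify)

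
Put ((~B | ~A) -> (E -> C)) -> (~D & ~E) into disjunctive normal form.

(~B & E & ~C) | (~A & E & ~C) | (~D & ~E)

((~B | ~A) -> (E -> C)) -> (~D & ~E)
≡ ~((~B | ~A) -> (E -> C)) | (~D & ~E)   (eliminate ->)
≡ ~(~(~B | ~A) | (E -> C)) | (~D & ~E)   (eliminate ->)
≡ ~(~(~B | ~A) | ~E | C) | (~D & ~E)   (eliminate ->)
≡ (~~(~B | ~A) & ~~E & ~C) | (~D & ~E)   (De Morgan)
≡ ((~B | ~A) & ~~E & ~C) | (~D & ~E)   (double negation)
≡ ((~B | ~A) & E & ~C) | (~D & ~E)   (double negation)
≡ (~B & E & ~C) | (~A & E & ~C) | (~D & ~E)   (distribute & over |)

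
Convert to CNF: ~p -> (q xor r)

(p | q | r) & (p | ~q | ~r)

~p -> (q xor r)
= ~~p | (q xor r)
= ~~p | ((q | r) & ~(q & r))
= p | ((q | r) & ~(q & r))
= p | ((q | r) & (~q | ~r))
= (p | q | r) & (p | ~q | ~r)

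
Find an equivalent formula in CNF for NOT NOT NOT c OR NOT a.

NOT c OR NOT a

NOT NOT NOT c OR NOT a
= NOT c OR NOT a   (double negation)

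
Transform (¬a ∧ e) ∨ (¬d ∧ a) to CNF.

(¬a ∨ ¬d) ∧ (e ∨ ¬d) ∧ (e ∨ a)

(¬a ∧ e) ∨ (¬d ∧ a)
= (¬a ∨ ¬d) ∧ (¬a ∨ a) ∧ (e ∨ ¬d) ∧ (e ∨ a)   [distribute ∨ over ∧]
= (¬a ∨ ¬d) ∧ (e ∨ ¬d) ∧ (e ∨ a)   [simplify]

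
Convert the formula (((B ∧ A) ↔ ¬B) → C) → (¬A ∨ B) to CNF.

(((B ∧ A) ↔ ¬B) → C) → (¬A ∨ B)
⇔ ¬(((B ∧ A) ↔ ¬B) → C) ∨ ¬A ∨ B   [eliminate →]
⇔ ¬(¬((B ∧ A) ↔ ¬B) ∨ C) ∨ ¬A ∨ B   [eliminate →]
⇔ ¬(¬(((B ∧ A) → ¬B) ∧ (¬B → (B ∧ A))) ∨ C) ∨ ¬A ∨ B   [eliminate ↔]
⇔ ¬(¬((¬(B ∧ A) ∨ ¬B) ∧ (¬B → (B ∧ A))) ∨ C) ∨ ¬A ∨ B   [eliminate →]
⇔ ¬(¬((¬(B ∧ A) ∨ ¬B) ∧ (¬¬B ∨ (B ∧ A))) ∨ C) ∨ ¬A ∨ B   [eliminate →]
⇔ (¬¬((¬(B ∧ A) ∨ ¬B) ∧ (¬¬B ∨ (B ∧ A))) ∧ ¬C) ∨ ¬A ∨ B   [De Morgan]
⇔ ((¬(B ∧ A) ∨ ¬B) ∧ (¬¬B ∨ (B ∧ A)) ∧ ¬C) ∨ ¬A ∨ B   [double negation]
⇔ ((¬B ∨ ¬A ∨ ¬B) ∧ (¬¬B ∨ (B ∧ A)) ∧ ¬C) ∨ ¬A ∨ B   [De Morgan]
⇔ ((¬B ∨ ¬A ∨ ¬B) ∧ (B ∨ (B ∧ A)) ∧ ¬C) ∨ ¬A ∨ B   [double negation]
⇔ (¬B ∨ ¬A ∨ ¬B ∨ ¬A ∨ B) ∧ (B ∨ B ∨ ¬A ∨ B) ∧ (B ∨ A ∨ ¬A ∨ B) ∧ (¬C ∨ ¬A ∨ B)   [distribute ∨ over ∧]
⇔ B ∨ ¬A   [simplify]

B ∨ ¬A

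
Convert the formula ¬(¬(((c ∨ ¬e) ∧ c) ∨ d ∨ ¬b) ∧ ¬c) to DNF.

c ∨ d ∨ ¬b

¬(¬(((c ∨ ¬e) ∧ c) ∨ d ∨ ¬b) ∧ ¬c)
≡ ¬¬(((c ∨ ¬e) ∧ c) ∨ d ∨ ¬b) ∨ ¬¬c   — De Morgan
≡ ((c ∨ ¬e) ∧ c) ∨ d ∨ ¬b ∨ ¬¬c   — double negation
≡ ((c ∨ ¬e) ∧ c) ∨ d ∨ ¬b ∨ c   — double negation
≡ (c ∧ c) ∨ (¬e ∧ c) ∨ d ∨ ¬b ∨ c   — distribute ∧ over ∨
≡ c ∨ d ∨ ¬b   — simplify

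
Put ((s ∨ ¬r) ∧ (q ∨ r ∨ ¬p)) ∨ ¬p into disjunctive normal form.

((s ∨ ¬r) ∧ (q ∨ r ∨ ¬p)) ∨ ¬p
≡ (s ∧ q) ∨ (s ∧ r) ∨ (s ∧ ¬p) ∨ (¬r ∧ q) ∨ (¬r ∧ r) ∨ (¬r ∧ ¬p) ∨ ¬p   [distribute ∧ over ∨]
≡ (s ∧ q) ∨ (s ∧ r) ∨ (¬r ∧ q) ∨ ¬p   [simplify]

(s ∧ q) ∨ (s ∧ r) ∨ (¬r ∧ q) ∨ ¬p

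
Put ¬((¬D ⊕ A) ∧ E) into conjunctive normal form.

(D ∨ A ∨ ¬E) ∧ (¬A ∨ ¬D ∨ ¬E)

¬((¬D ⊕ A) ∧ E)
≡ ¬((¬D ∨ A) ∧ ¬(¬D ∧ A) ∧ E)   [expand ⊕]
≡ ¬(¬D ∨ A) ∨ ¬¬(¬D ∧ A) ∨ ¬E   [De Morgan]
≡ ¬¬D ∧ ¬A ∨ ¬¬(¬D ∧ A) ∨ ¬E   [De Morgan]
≡ D ∧ ¬A ∨ ¬¬(¬D ∧ A) ∨ ¬E   [double negation]
≡ D ∧ ¬A ∨ ¬D ∧ A ∨ ¬E   [double negation]
≡ (D ∨ ¬D ∨ ¬E) ∧ (D ∨ A ∨ ¬E) ∧ (¬A ∨ ¬D ∨ ¬E) ∧ (¬A ∨ A ∨ ¬E)   [distribute ∨ over ∧]
≡ (D ∨ A ∨ ¬E) ∧ (¬A ∨ ¬D ∨ ¬E)   [simplify]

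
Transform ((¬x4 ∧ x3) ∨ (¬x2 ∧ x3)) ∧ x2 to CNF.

(¬x4 ∨ ¬x2) ∧ x3 ∧ x2

((¬x4 ∧ x3) ∨ (¬x2 ∧ x3)) ∧ x2
≡ (¬x4 ∨ ¬x2) ∧ (¬x4 ∨ x3) ∧ (x3 ∨ ¬x2) ∧ (x3 ∨ x3) ∧ x2   [distribute ∨ over ∧]
≡ (¬x4 ∨ ¬x2) ∧ x3 ∧ x2   [simplify]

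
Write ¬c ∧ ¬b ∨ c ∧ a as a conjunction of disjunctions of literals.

(¬c ∨ a) ∧ (¬b ∨ c) ∧ (¬b ∨ a)

¬c ∧ ¬b ∨ c ∧ a
≡ (¬c ∨ c) ∧ (¬c ∨ a) ∧ (¬b ∨ c) ∧ (¬b ∨ a)   — distribute ∨ over ∧
≡ (¬c ∨ a) ∧ (¬b ∨ c) ∧ (¬b ∨ a)   — simplify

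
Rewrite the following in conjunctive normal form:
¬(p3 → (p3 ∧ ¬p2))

¬(p3 → (p3 ∧ ¬p2))
≡ ¬(¬p3 ∨ (p3 ∧ ¬p2))   [eliminate →]
≡ ¬¬p3 ∧ ¬(p3 ∧ ¬p2)   [De Morgan]
≡ p3 ∧ ¬(p3 ∧ ¬p2)   [double negation]
≡ p3 ∧ (¬p3 ∨ ¬¬p2)   [De Morgan]
≡ p3 ∧ (¬p3 ∨ p2)   [double negation]

p3 ∧ (¬p3 ∨ p2)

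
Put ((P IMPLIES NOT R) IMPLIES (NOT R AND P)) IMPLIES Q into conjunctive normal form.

((P IMPLIES NOT R) IMPLIES (NOT R AND P)) IMPLIES Q
= NOT ((P IMPLIES NOT R) IMPLIES (NOT R AND P)) OR Q   [eliminate IMPLIES]
= NOT (NOT (P IMPLIES NOT R) OR (NOT R AND P)) OR Q   [eliminate IMPLIES]
= NOT (NOT (NOT P OR NOT R) OR (NOT R AND P)) OR Q   [eliminate IMPLIES]
= (NOT NOT (NOT P OR NOT R) AND NOT (NOT R AND P)) OR Q   [De Morgan]
= ((NOT P OR NOT R) AND NOT (NOT R AND P)) OR Q   [double negation]
= ((NOT P OR NOT R) AND (NOT NOT R OR NOT P)) OR Q   [De Morgan]
= ((NOT P OR NOT R) AND (R OR NOT P)) OR Q   [double negation]
= (NOT P OR NOT R OR Q) AND (R OR NOT P OR Q)   [distribute OR over AND]

(NOT P OR NOT R OR Q) AND (R OR NOT P OR Q)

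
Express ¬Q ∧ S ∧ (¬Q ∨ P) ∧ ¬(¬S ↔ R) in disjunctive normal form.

¬Q ∧ S ∧ (¬Q ∨ P) ∧ ¬(¬S ↔ R)
= ¬Q ∧ S ∧ (¬Q ∨ P) ∧ ¬((¬S → R) ∧ (R → ¬S))   (eliminate ↔)
= ¬Q ∧ S ∧ (¬Q ∨ P) ∧ ¬((¬¬S ∨ R) ∧ (R → ¬S))   (eliminate →)
= ¬Q ∧ S ∧ (¬Q ∨ P) ∧ ¬((¬¬S ∨ R) ∧ (¬R ∨ ¬S))   (eliminate →)
= ¬Q ∧ S ∧ (¬Q ∨ P) ∧ (¬(¬¬S ∨ R) ∨ ¬(¬R ∨ ¬S))   (De Morgan)
= ¬Q ∧ S ∧ (¬Q ∨ P) ∧ ((¬¬¬S ∧ ¬R) ∨ ¬(¬R ∨ ¬S))   (De Morgan)
= ¬Q ∧ S ∧ (¬Q ∨ P) ∧ ((¬S ∧ ¬R) ∨ ¬(¬R ∨ ¬S))   (double negation)
= ¬Q ∧ S ∧ (¬Q ∨ P) ∧ ((¬S ∧ ¬R) ∨ (¬¬R ∧ ¬¬S))   (De Morgan)
= ¬Q ∧ S ∧ (¬Q ∨ P) ∧ ((¬S ∧ ¬R) ∨ (R ∧ ¬¬S))   (double negation)
= ¬Q ∧ S ∧ (¬Q ∨ P) ∧ ((¬S ∧ ¬R) ∨ (R ∧ S))   (double negation)
= (¬Q ∧ S ∧ ¬Q ∧ ¬S ∧ ¬R) ∨ (¬Q ∧ S ∧ ¬Q ∧ R ∧ S) ∨ (¬Q ∧ S ∧ P ∧ ¬S ∧ ¬R) ∨ (¬Q ∧ S ∧ P ∧ R ∧ S)   (distribute ∧ over ∨)
= ¬Q ∧ S ∧ R   (simplify)

¬Q ∧ S ∧ R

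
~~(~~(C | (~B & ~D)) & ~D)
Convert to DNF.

(C & ~D) | (~B & ~D)

~~(~~(C | (~B & ~D)) & ~D)
≡ ~~(C | (~B & ~D)) & ~D
≡ (C | (~B & ~D)) & ~D
≡ (C & ~D) | (~B & ~D & ~D)
≡ (C & ~D) | (~B & ~D)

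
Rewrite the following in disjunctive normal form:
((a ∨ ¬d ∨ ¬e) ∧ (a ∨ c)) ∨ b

((a ∨ ¬d ∨ ¬e) ∧ (a ∨ c)) ∨ b
≡ (a ∧ a) ∨ (a ∧ c) ∨ (¬d ∧ a) ∨ (¬d ∧ c) ∨ (¬e ∧ a) ∨ (¬e ∧ c) ∨ b   [distribute ∧ over ∨]
≡ a ∨ (¬d ∧ c) ∨ (¬e ∧ c) ∨ b   [simplify]

a ∨ (¬d ∧ c) ∨ (¬e ∧ c) ∨ b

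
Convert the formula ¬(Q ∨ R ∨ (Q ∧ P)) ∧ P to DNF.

¬Q ∧ ¬R ∧ P

¬(Q ∨ R ∨ (Q ∧ P)) ∧ P
≡ ¬Q ∧ ¬R ∧ ¬(Q ∧ P) ∧ P   [De Morgan]
≡ ¬Q ∧ ¬R ∧ (¬Q ∨ ¬P) ∧ P   [De Morgan]
≡ (¬Q ∧ ¬R ∧ ¬Q ∧ P) ∨ (¬Q ∧ ¬R ∧ ¬P ∧ P)   [distribute ∧ over ∨]
≡ ¬Q ∧ ¬R ∧ P   [simplify]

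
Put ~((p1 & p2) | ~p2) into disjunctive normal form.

~((p1 & p2) | ~p2)
= ~(p1 & p2) & ~~p2   — De Morgan
= (~p1 | ~p2) & ~~p2   — De Morgan
= (~p1 | ~p2) & p2   — double negation
= (~p1 & p2) | (~p2 & p2)   — distribute & over |
= ~p1 & p2   — simplify

~p1 & p2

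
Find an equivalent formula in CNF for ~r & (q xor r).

~r & (q xor r)
⇔ ~r & (q | r) & ~(q & r)   (expand xor)
⇔ ~r & (q | r) & (~q | ~r)   (De Morgan)
⇔ ~r & (q | r)   (simplify)

~r & (q | r)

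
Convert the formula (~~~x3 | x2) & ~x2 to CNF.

(~~~x3 | x2) & ~x2
⇔ (~x3 | x2) & ~x2   [double negation]

(~x3 | x2) & ~x2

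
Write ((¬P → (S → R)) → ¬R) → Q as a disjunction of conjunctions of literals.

((¬P → (S → R)) → ¬R) → Q
≡ ¬((¬P → (S → R)) → ¬R) ∨ Q   (eliminate →)
≡ ¬(¬(¬P → (S → R)) ∨ ¬R) ∨ Q   (eliminate →)
≡ ¬(¬(¬¬P ∨ (S → R)) ∨ ¬R) ∨ Q   (eliminate →)
≡ ¬(¬(¬¬P ∨ ¬S ∨ R) ∨ ¬R) ∨ Q   (eliminate →)
≡ (¬¬(¬¬P ∨ ¬S ∨ R) ∧ ¬¬R) ∨ Q   (De Morgan)
≡ ((¬¬P ∨ ¬S ∨ R) ∧ ¬¬R) ∨ Q   (double negation)
≡ ((P ∨ ¬S ∨ R) ∧ ¬¬R) ∨ Q   (double negation)
≡ ((P ∨ ¬S ∨ R) ∧ R) ∨ Q   (double negation)
≡ (P ∧ R) ∨ (¬S ∧ R) ∨ (R ∧ R) ∨ Q   (distribute ∧ over ∨)
≡ R ∨ Q   (simplify)

R ∨ Q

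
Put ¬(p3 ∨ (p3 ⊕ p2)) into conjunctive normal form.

¬(p3 ∨ (p3 ⊕ p2))
≡ ¬(p3 ∨ ((p3 ∨ p2) ∧ ¬(p3 ∧ p2)))   — expand ⊕
≡ ¬p3 ∧ ¬((p3 ∨ p2) ∧ ¬(p3 ∧ p2))   — De Morgan
≡ ¬p3 ∧ (¬(p3 ∨ p2) ∨ ¬¬(p3 ∧ p2))   — De Morgan
≡ ¬p3 ∧ ((¬p3 ∧ ¬p2) ∨ ¬¬(p3 ∧ p2))   — De Morgan
≡ ¬p3 ∧ ((¬p3 ∧ ¬p2) ∨ (p3 ∧ p2))   — double negation
≡ ¬p3 ∧ (¬p3 ∨ p3) ∧ (¬p3 ∨ p2) ∧ (¬p2 ∨ p3) ∧ (¬p2 ∨ p2)   — distribute ∨ over ∧
≡ ¬p3 ∧ (¬p2 ∨ p3)   — simplify

¬p3 ∧ (¬p2 ∨ p3)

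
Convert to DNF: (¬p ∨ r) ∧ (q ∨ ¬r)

(¬p ∧ q) ∨ (¬p ∧ ¬r) ∨ (r ∧ q)

(¬p ∨ r) ∧ (q ∨ ¬r)
≡ (¬p ∧ q) ∨ (¬p ∧ ¬r) ∨ (r ∧ q) ∨ (r ∧ ¬r)   — distribute ∧ over ∨
≡ (¬p ∧ q) ∨ (¬p ∧ ¬r) ∨ (r ∧ q)   — simplify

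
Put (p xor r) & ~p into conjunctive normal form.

(p | r) & ~p

(p xor r) & ~p
= (p | r) & ~(p & r) & ~p
= (p | r) & (~p | ~r) & ~p
= (p | r) & ~p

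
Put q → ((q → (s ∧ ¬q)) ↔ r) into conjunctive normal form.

¬q ∨ ¬r

q → ((q → (s ∧ ¬q)) ↔ r)
= ¬q ∨ ((q → (s ∧ ¬q)) ↔ r)   [eliminate →]
= ¬q ∨ (((q → (s ∧ ¬q)) → r) ∧ (r → (q → (s ∧ ¬q))))   [eliminate ↔]
= ¬q ∨ ((¬(q → (s ∧ ¬q)) ∨ r) ∧ (r → (q → (s ∧ ¬q))))   [eliminate →]
= ¬q ∨ ((¬(¬q ∨ (s ∧ ¬q)) ∨ r) ∧ (r → (q → (s ∧ ¬q))))   [eliminate →]
= ¬q ∨ ((¬(¬q ∨ (s ∧ ¬q)) ∨ r) ∧ (¬r ∨ (q → (s ∧ ¬q))))   [eliminate →]
= ¬q ∨ ((¬(¬q ∨ (s ∧ ¬q)) ∨ r) ∧ (¬r ∨ ¬q ∨ (s ∧ ¬q)))   [eliminate →]
= ¬q ∨ (((¬¬q ∧ ¬(s ∧ ¬q)) ∨ r) ∧ (¬r ∨ ¬q ∨ (s ∧ ¬q)))   [De Morgan]
= ¬q ∨ (((q ∧ ¬(s ∧ ¬q)) ∨ r) ∧ (¬r ∨ ¬q ∨ (s ∧ ¬q)))   [double negation]
= ¬q ∨ (((q ∧ (¬s ∨ ¬¬q)) ∨ r) ∧ (¬r ∨ ¬q ∨ (s ∧ ¬q)))   [De Morgan]
= ¬q ∨ (((q ∧ (¬s ∨ q)) ∨ r) ∧ (¬r ∨ ¬q ∨ (s ∧ ¬q)))   [double negation]
= (¬q ∨ q ∨ r) ∧ (¬q ∨ ¬s ∨ q ∨ r) ∧ (¬q ∨ ¬r ∨ ¬q ∨ s) ∧ (¬q ∨ ¬r ∨ ¬q ∨ ¬q)   [distribute ∨ over ∧]
= ¬q ∨ ¬r   [simplify]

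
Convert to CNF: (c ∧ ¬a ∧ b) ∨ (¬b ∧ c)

c ∧ (¬a ∨ ¬b)

(c ∧ ¬a ∧ b) ∨ (¬b ∧ c)
⇔ (c ∨ ¬b) ∧ (c ∨ c) ∧ (¬a ∨ ¬b) ∧ (¬a ∨ c) ∧ (b ∨ ¬b) ∧ (b ∨ c)   (distribute ∨ over ∧)
⇔ c ∧ (¬a ∨ ¬b)   (simplify)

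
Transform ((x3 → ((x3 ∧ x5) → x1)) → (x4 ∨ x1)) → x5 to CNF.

(¬x4 ∨ x5) ∧ (¬x1 ∨ x5)

((x3 → ((x3 ∧ x5) → x1)) → (x4 ∨ x1)) → x5
≡ ¬((x3 → ((x3 ∧ x5) → x1)) → (x4 ∨ x1)) ∨ x5   [eliminate →]
≡ ¬(¬(x3 → ((x3 ∧ x5) → x1)) ∨ x4 ∨ x1) ∨ x5   [eliminate →]
≡ ¬(¬(¬x3 ∨ ((x3 ∧ x5) → x1)) ∨ x4 ∨ x1) ∨ x5   [eliminate →]
≡ ¬(¬(¬x3 ∨ ¬(x3 ∧ x5) ∨ x1) ∨ x4 ∨ x1) ∨ x5   [eliminate →]
≡ (¬¬(¬x3 ∨ ¬(x3 ∧ x5) ∨ x1) ∧ ¬x4 ∧ ¬x1) ∨ x5   [De Morgan]
≡ ((¬x3 ∨ ¬(x3 ∧ x5) ∨ x1) ∧ ¬x4 ∧ ¬x1) ∨ x5   [double negation]
≡ ((¬x3 ∨ ¬x3 ∨ ¬x5 ∨ x1) ∧ ¬x4 ∧ ¬x1) ∨ x5   [De Morgan]
≡ (¬x3 ∨ ¬x3 ∨ ¬x5 ∨ x1 ∨ x5) ∧ (¬x4 ∨ x5) ∧ (¬x1 ∨ x5)   [distribute ∨ over ∧]
≡ (¬x4 ∨ x5) ∧ (¬x1 ∨ x5)   [simplify]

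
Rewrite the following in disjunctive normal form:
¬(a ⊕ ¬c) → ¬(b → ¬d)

¬(a ⊕ ¬c) → ¬(b → ¬d)
≡ ¬¬(a ⊕ ¬c) ∨ ¬(b → ¬d)   (eliminate →)
≡ ¬¬((a ∧ ¬¬c) ∨ (¬a ∧ ¬c)) ∨ ¬(b → ¬d)   (expand ⊕)
≡ ¬¬((a ∧ ¬¬c) ∨ (¬a ∧ ¬c)) ∨ ¬(¬b ∨ ¬d)   (eliminate →)
≡ (a ∧ ¬¬c) ∨ (¬a ∧ ¬c) ∨ ¬(¬b ∨ ¬d)   (double negation)
≡ (a ∧ c) ∨ (¬a ∧ ¬c) ∨ ¬(¬b ∨ ¬d)   (double negation)
≡ (a ∧ c) ∨ (¬a ∧ ¬c) ∨ (¬¬b ∧ ¬¬d)   (De Morgan)
≡ (a ∧ c) ∨ (¬a ∧ ¬c) ∨ (b ∧ ¬¬d)   (double negation)
≡ (a ∧ c) ∨ (¬a ∧ ¬c) ∨ (b ∧ d)   (double negation)

(a ∧ c) ∨ (¬a ∧ ¬c) ∨ (b ∧ d)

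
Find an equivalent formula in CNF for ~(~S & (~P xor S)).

~(~S & (~P xor S))
≡ ~(~S & (~P | S) & ~(~P & S))   — expand xor
≡ ~~S | ~(~P | S) | ~~(~P & S)   — De Morgan
≡ S | ~(~P | S) | ~~(~P & S)   — double negation
≡ S | (~~P & ~S) | ~~(~P & S)   — De Morgan
≡ S | (P & ~S) | ~~(~P & S)   — double negation
≡ S | (P & ~S) | (~P & S)   — double negation
≡ (S | P | ~P) & (S | P | S) & (S | ~S | ~P) & (S | ~S | S)   — distribute | over &
≡ S | P   — simplify

S | P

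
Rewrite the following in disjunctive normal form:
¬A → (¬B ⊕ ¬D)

¬A → (¬B ⊕ ¬D)
≡ ¬¬A ∨ (¬B ⊕ ¬D)   (eliminate →)
≡ ¬¬A ∨ (¬B ∧ ¬¬D) ∨ (¬¬B ∧ ¬D)   (expand ⊕)
≡ A ∨ (¬B ∧ ¬¬D) ∨ (¬¬B ∧ ¬D)   (double negation)
≡ A ∨ (¬B ∧ D) ∨ (¬¬B ∧ ¬D)   (double negation)
≡ A ∨ (¬B ∧ D) ∨ (B ∧ ¬D)   (double negation)

A ∨ (¬B ∧ D) ∨ (B ∧ ¬D)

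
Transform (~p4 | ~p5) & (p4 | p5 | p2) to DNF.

(~p4 & p5) | (~p4 & p2) | (~p5 & p4) | (~p5 & p2)

(~p4 | ~p5) & (p4 | p5 | p2)
≡ (~p4 & p4) | (~p4 & p5) | (~p4 & p2) | (~p5 & p4) | (~p5 & p5) | (~p5 & p2)
≡ (~p4 & p5) | (~p4 & p2) | (~p5 & p4) | (~p5 & p2)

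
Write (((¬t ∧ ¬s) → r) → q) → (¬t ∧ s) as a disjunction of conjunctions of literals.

(((¬t ∧ ¬s) → r) → q) → (¬t ∧ s)
≡ ¬(((¬t ∧ ¬s) → r) → q) ∨ (¬t ∧ s)   [eliminate →]
≡ ¬(¬((¬t ∧ ¬s) → r) ∨ q) ∨ (¬t ∧ s)   [eliminate →]
≡ ¬(¬(¬(¬t ∧ ¬s) ∨ r) ∨ q) ∨ (¬t ∧ s)   [eliminate →]
≡ (¬¬(¬(¬t ∧ ¬s) ∨ r) ∧ ¬q) ∨ (¬t ∧ s)   [De Morgan]
≡ ((¬(¬t ∧ ¬s) ∨ r) ∧ ¬q) ∨ (¬t ∧ s)   [double negation]
≡ ((¬¬t ∨ ¬¬s ∨ r) ∧ ¬q) ∨ (¬t ∧ s)   [De Morgan]
≡ ((t ∨ ¬¬s ∨ r) ∧ ¬q) ∨ (¬t ∧ s)   [double negation]
≡ ((t ∨ s ∨ r) ∧ ¬q) ∨ (¬t ∧ s)   [double negation]
≡ (t ∧ ¬q) ∨ (s ∧ ¬q) ∨ (r ∧ ¬q) ∨ (¬t ∧ s)   [distribute ∧ over ∨]

(t ∧ ¬q) ∨ (s ∧ ¬q) ∨ (r ∧ ¬q) ∨ (¬t ∧ s)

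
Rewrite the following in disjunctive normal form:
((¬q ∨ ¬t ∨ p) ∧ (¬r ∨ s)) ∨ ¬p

((¬q ∨ ¬t ∨ p) ∧ (¬r ∨ s)) ∨ ¬p
⇔ (¬q ∧ ¬r) ∨ (¬q ∧ s) ∨ (¬t ∧ ¬r) ∨ (¬t ∧ s) ∨ (p ∧ ¬r) ∨ (p ∧ s) ∨ ¬p   [distribute ∧ over ∨]

(¬q ∧ ¬r) ∨ (¬q ∧ s) ∨ (¬t ∧ ¬r) ∨ (¬t ∧ s) ∨ (p ∧ ¬r) ∨ (p ∧ s) ∨ ¬p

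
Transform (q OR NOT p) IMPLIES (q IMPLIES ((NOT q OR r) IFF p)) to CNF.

(q OR NOT p) IMPLIES (q IMPLIES ((NOT q OR r) IFF p))
⇔ NOT (q OR NOT p) OR (q IMPLIES ((NOT q OR r) IFF p))   — eliminate IMPLIES
⇔ NOT (q OR NOT p) OR NOT q OR ((NOT q OR r) IFF p)   — eliminate IMPLIES
⇔ NOT (q OR NOT p) OR NOT q OR (((NOT q OR r) IMPLIES p) AND (p IMPLIES (NOT q OR r)))   — eliminate IFF
⇔ NOT (q OR NOT p) OR NOT q OR ((NOT (NOT q OR r) OR p) AND (p IMPLIES (NOT q OR r)))   — eliminate IMPLIES
⇔ NOT (q OR NOT p) OR NOT q OR ((NOT (NOT q OR r) OR p) AND (NOT p OR NOT q OR r))   — eliminate IMPLIES
⇔ (NOT q AND NOT NOT p) OR NOT q OR ((NOT (NOT q OR r) OR p) AND (NOT p OR NOT q OR r))   — De Morgan
⇔ (NOT q AND p) OR NOT q OR ((NOT (NOT q OR r) OR p) AND (NOT p OR NOT q OR r))   — double negation
⇔ (NOT q AND p) OR NOT q OR (((NOT NOT q AND NOT r) OR p) AND (NOT p OR NOT q OR r))   — De Morgan
⇔ (NOT q AND p) OR NOT q OR (((q AND NOT r) OR p) AND (NOT p OR NOT q OR r))   — double negation
⇔ (NOT q OR NOT q OR q OR p) AND (NOT q OR NOT q OR NOT r OR p) AND (NOT q OR NOT q OR NOT p OR NOT q OR r) AND (p OR NOT q OR q OR p) AND (p OR NOT q OR NOT r OR p) AND (p OR NOT q OR NOT p OR NOT q OR r)   — distribute OR over AND
⇔ (NOT q OR NOT r OR p) AND (NOT q OR NOT p OR r)   — simplify

(NOT q OR NOT r OR p) AND (NOT q OR NOT p OR r)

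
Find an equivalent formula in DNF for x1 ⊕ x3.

x1 ⊕ x3
≡ x1 ∧ ¬x3 ∨ ¬x1 ∧ x3   (expand ⊕)

x1 ∧ ¬x3 ∨ ¬x1 ∧ x3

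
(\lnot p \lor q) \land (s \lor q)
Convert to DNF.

(\lnot p \land s) \lor q

(\lnot p \lor q) \land (s \lor q)
≡ (\lnot p \land s) \lor (\lnot p \land q) \lor (q \land s) \lor (q \land q)   [distribute \land over \lor]
≡ (\lnot p \land s) \lor q   [simplify]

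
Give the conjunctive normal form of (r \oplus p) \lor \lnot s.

(r \oplus p) \lor \lnot s
⇔ ((r \lor p) \land \lnot (r \land p)) \lor \lnot s   — expand \oplus
⇔ ((r \lor p) \land (\lnot r \lor \lnot p)) \lor \lnot s   — De Morgan
⇔ (r \lor p \lor \lnot s) \land (\lnot r \lor \lnot p \lor \lnot s)   — distribute \lor over \land

(r \lor p \lor \lnot s) \land (\lnot r \lor \lnot p \lor \lnot s)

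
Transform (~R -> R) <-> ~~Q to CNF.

(~R | Q) & (~Q | R)

(~R -> R) <-> ~~Q
⇔ ((~R -> R) -> ~~Q) & (~~Q -> (~R -> R))   — eliminate <->
⇔ (~(~R -> R) | ~~Q) & (~~Q -> (~R -> R))   — eliminate ->
⇔ (~(~~R | R) | ~~Q) & (~~Q -> (~R -> R))   — eliminate ->
⇔ (~(~~R | R) | ~~Q) & (~~~Q | (~R -> R))   — eliminate ->
⇔ (~(~~R | R) | ~~Q) & (~~~Q | ~~R | R)   — eliminate ->
⇔ ((~~~R & ~R) | ~~Q) & (~~~Q | ~~R | R)   — De Morgan
⇔ ((~R & ~R) | ~~Q) & (~~~Q | ~~R | R)   — double negation
⇔ ((~R & ~R) | Q) & (~~~Q | ~~R | R)   — double negation
⇔ ((~R & ~R) | Q) & (~Q | ~~R | R)   — double negation
⇔ ((~R & ~R) | Q) & (~Q | R | R)   — double negation
⇔ (~R | Q) & (~R | Q) & (~Q | R | R)   — distribute | over &
⇔ (~R | Q) & (~Q | R)   — simplify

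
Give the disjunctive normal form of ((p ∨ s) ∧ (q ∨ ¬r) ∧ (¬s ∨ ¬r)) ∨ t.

((p ∨ s) ∧ (q ∨ ¬r) ∧ (¬s ∨ ¬r)) ∨ t
≡ (p ∧ q ∧ ¬s) ∨ (p ∧ q ∧ ¬r) ∨ (p ∧ ¬r ∧ ¬s) ∨ (p ∧ ¬r ∧ ¬r) ∨ (s ∧ q ∧ ¬s) ∨ (s ∧ q ∧ ¬r) ∨ (s ∧ ¬r ∧ ¬s) ∨ (s ∧ ¬r ∧ ¬r) ∨ t   — distribute ∧ over ∨
≡ (p ∧ q ∧ ¬s) ∨ (p ∧ ¬r) ∨ (s ∧ ¬r) ∨ t   — simplify

(p ∧ q ∧ ¬s) ∨ (p ∧ ¬r) ∨ (s ∧ ¬r) ∨ t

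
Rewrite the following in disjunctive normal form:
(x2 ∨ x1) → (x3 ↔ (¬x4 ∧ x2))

(x2 ∨ x1) → (x3 ↔ (¬x4 ∧ x2))
⇔ ¬(x2 ∨ x1) ∨ (x3 ↔ (¬x4 ∧ x2))   [eliminate →]
⇔ ¬(x2 ∨ x1) ∨ ((x3 → (¬x4 ∧ x2)) ∧ ((¬x4 ∧ x2) → x3))   [eliminate ↔]
⇔ ¬(x2 ∨ x1) ∨ ((¬x3 ∨ (¬x4 ∧ x2)) ∧ ((¬x4 ∧ x2) → x3))   [eliminate →]
⇔ ¬(x2 ∨ x1) ∨ ((¬x3 ∨ (¬x4 ∧ x2)) ∧ (¬(¬x4 ∧ x2) ∨ x3))   [eliminate →]
⇔ (¬x2 ∧ ¬x1) ∨ ((¬x3 ∨ (¬x4 ∧ x2)) ∧ (¬(¬x4 ∧ x2) ∨ x3))   [De Morgan]
⇔ (¬x2 ∧ ¬x1) ∨ ((¬x3 ∨ (¬x4 ∧ x2)) ∧ (¬¬x4 ∨ ¬x2 ∨ x3))   [De Morgan]
⇔ (¬x2 ∧ ¬x1) ∨ ((¬x3 ∨ (¬x4 ∧ x2)) ∧ (x4 ∨ ¬x2 ∨ x3))   [double negation]
⇔ (¬x2 ∧ ¬x1) ∨ (¬x3 ∧ x4) ∨ (¬x3 ∧ ¬x2) ∨ (¬x3 ∧ x3) ∨ (¬x4 ∧ x2 ∧ x4) ∨ (¬x4 ∧ x2 ∧ ¬x2) ∨ (¬x4 ∧ x2 ∧ x3)   [distribute ∧ over ∨]
⇔ (¬x2 ∧ ¬x1) ∨ (¬x3 ∧ x4) ∨ (¬x3 ∧ ¬x2) ∨ (¬x4 ∧ x2 ∧ x3)   [simplify]

(¬x2 ∧ ¬x1) ∨ (¬x3 ∧ x4) ∨ (¬x3 ∧ ¬x2) ∨ (¬x4 ∧ x2 ∧ x3)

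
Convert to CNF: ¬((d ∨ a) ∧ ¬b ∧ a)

¬a ∨ b

¬((d ∨ a) ∧ ¬b ∧ a)
≡ ¬(d ∨ a) ∨ ¬¬b ∨ ¬a   [De Morgan]
≡ ¬d ∧ ¬a ∨ ¬¬b ∨ ¬a   [De Morgan]
≡ ¬d ∧ ¬a ∨ b ∨ ¬a   [double negation]
≡ (¬d ∨ b ∨ ¬a) ∧ (¬a ∨ b ∨ ¬a)   [distribute ∨ over ∧]
≡ ¬a ∨ b   [simplify]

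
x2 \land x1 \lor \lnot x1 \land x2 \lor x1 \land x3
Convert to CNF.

x2 \land x1 \lor \lnot x1 \land x2 \lor x1 \land x3
≡ (x2 \lor \lnot x1 \lor x1) \land (x2 \lor \lnot x1 \lor x3) \land (x2 \lor x2 \lor x1) \land (x2 \lor x2 \lor x3) \land (x1 \lor \lnot x1 \lor x1) \land (x1 \lor \lnot x1 \lor x3) \land (x1 \lor x2 \lor x1) \land (x1 \lor x2 \lor x3)   [distribute \lor over \land]
≡ (x2 \lor x1) \land (x2 \lor x3)   [simplify]

(x2 \lor x1) \land (x2 \lor x3)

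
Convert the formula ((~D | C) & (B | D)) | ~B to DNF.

((~D | C) & (B | D)) | ~B
≡ (~D & B) | (~D & D) | (C & B) | (C & D) | ~B   (distribute & over |)
≡ (~D & B) | (C & B) | (C & D) | ~B   (simplify)

(~D & B) | (C & B) | (C & D) | ~B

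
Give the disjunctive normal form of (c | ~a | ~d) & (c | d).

(c | ~a | ~d) & (c | d)
≡ (c & c) | (c & d) | (~a & c) | (~a & d) | (~d & c) | (~d & d)
≡ c | (~a & d)

c | (~a & d)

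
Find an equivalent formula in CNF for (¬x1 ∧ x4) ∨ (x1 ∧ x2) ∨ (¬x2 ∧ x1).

(¬x1 ∧ x4) ∨ (x1 ∧ x2) ∨ (¬x2 ∧ x1)
≡ (¬x1 ∨ x1 ∨ ¬x2) ∧ (¬x1 ∨ x1 ∨ x1) ∧ (¬x1 ∨ x2 ∨ ¬x2) ∧ (¬x1 ∨ x2 ∨ x1) ∧ (x4 ∨ x1 ∨ ¬x2) ∧ (x4 ∨ x1 ∨ x1) ∧ (x4 ∨ x2 ∨ ¬x2) ∧ (x4 ∨ x2 ∨ x1)
≡ x4 ∨ x1

x4 ∨ x1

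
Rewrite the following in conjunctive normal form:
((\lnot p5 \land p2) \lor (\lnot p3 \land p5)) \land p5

(\lnot p5 \lor \lnot p3) \land (p2 \lor \lnot p3) \land p5

((\lnot p5 \land p2) \lor (\lnot p3 \land p5)) \land p5
≡ (\lnot p5 \lor \lnot p3) \land (\lnot p5 \lor p5) \land (p2 \lor \lnot p3) \land (p2 \lor p5) \land p5   [distribute \lor over \land]
≡ (\lnot p5 \lor \lnot p3) \land (p2 \lor \lnot p3) \land p5   [simplify]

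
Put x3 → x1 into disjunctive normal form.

x3 → x1
≡ ¬x3 ∨ x1

¬x3 ∨ x1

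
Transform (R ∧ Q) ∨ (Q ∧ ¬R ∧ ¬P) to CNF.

(R ∧ Q) ∨ (Q ∧ ¬R ∧ ¬P)
⇔ (R ∨ Q) ∧ (R ∨ ¬R) ∧ (R ∨ ¬P) ∧ (Q ∨ Q) ∧ (Q ∨ ¬R) ∧ (Q ∨ ¬P)   [distribute ∨ over ∧]
⇔ (R ∨ ¬P) ∧ Q   [simplify]

(R ∨ ¬P) ∧ Q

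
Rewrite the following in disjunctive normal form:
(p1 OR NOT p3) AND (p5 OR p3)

(p1 OR NOT p3) AND (p5 OR p3)
≡ (p1 AND p5) OR (p1 AND p3) OR (NOT p3 AND p5) OR (NOT p3 AND p3)   (distribute AND over OR)
≡ (p1 AND p5) OR (p1 AND p3) OR (NOT p3 AND p5)   (simplify)

(p1 AND p5) OR (p1 AND p3) OR (NOT p3 AND p5)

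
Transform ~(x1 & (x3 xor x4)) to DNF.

~x1 | (~x3 & ~x4) | (x4 & x3)

~(x1 & (x3 xor x4))
≡ ~(x1 & ((x3 & ~x4) | (~x3 & x4)))   [expand xor]
≡ ~x1 | ~((x3 & ~x4) | (~x3 & x4))   [De Morgan]
≡ ~x1 | (~(x3 & ~x4) & ~(~x3 & x4))   [De Morgan]
≡ ~x1 | ((~x3 | ~~x4) & ~(~x3 & x4))   [De Morgan]
≡ ~x1 | ((~x3 | x4) & ~(~x3 & x4))   [double negation]
≡ ~x1 | ((~x3 | x4) & (~~x3 | ~x4))   [De Morgan]
≡ ~x1 | ((~x3 | x4) & (x3 | ~x4))   [double negation]
≡ ~x1 | (~x3 & x3) | (~x3 & ~x4) | (x4 & x3) | (x4 & ~x4)   [distribute & over |]
≡ ~x1 | (~x3 & ~x4) | (x4 & x3)   [simplify]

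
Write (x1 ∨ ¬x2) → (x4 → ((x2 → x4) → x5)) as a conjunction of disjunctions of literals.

(x1 ∨ ¬x2) → (x4 → ((x2 → x4) → x5))
≡ ¬(x1 ∨ ¬x2) ∨ (x4 → ((x2 → x4) → x5))   [eliminate →]
≡ ¬(x1 ∨ ¬x2) ∨ ¬x4 ∨ ((x2 → x4) → x5)   [eliminate →]
≡ ¬(x1 ∨ ¬x2) ∨ ¬x4 ∨ ¬(x2 → x4) ∨ x5   [eliminate →]
≡ ¬(x1 ∨ ¬x2) ∨ ¬x4 ∨ ¬(¬x2 ∨ x4) ∨ x5   [eliminate →]
≡ (¬x1 ∧ ¬¬x2) ∨ ¬x4 ∨ ¬(¬x2 ∨ x4) ∨ x5   [De Morgan]
≡ (¬x1 ∧ x2) ∨ ¬x4 ∨ ¬(¬x2 ∨ x4) ∨ x5   [double negation]
≡ (¬x1 ∧ x2) ∨ ¬x4 ∨ (¬¬x2 ∧ ¬x4) ∨ x5   [De Morgan]
≡ (¬x1 ∧ x2) ∨ ¬x4 ∨ (x2 ∧ ¬x4) ∨ x5   [double negation]
≡ (¬x1 ∨ ¬x4 ∨ x2 ∨ x5) ∧ (¬x1 ∨ ¬x4 ∨ ¬x4 ∨ x5) ∧ (x2 ∨ ¬x4 ∨ x2 ∨ x5) ∧ (x2 ∨ ¬x4 ∨ ¬x4 ∨ x5)   [distribute ∨ over ∧]
≡ (¬x1 ∨ ¬x4 ∨ x5) ∧ (x2 ∨ ¬x4 ∨ x5)   [simplify]

(¬x1 ∨ ¬x4 ∨ x5) ∧ (x2 ∨ ¬x4 ∨ x5)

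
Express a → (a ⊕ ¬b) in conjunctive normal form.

¬a ∨ b

a → (a ⊕ ¬b)
≡ ¬a ∨ (a ⊕ ¬b)   [eliminate →]
≡ ¬a ∨ ((a ∨ ¬b) ∧ ¬(a ∧ ¬b))   [expand ⊕]
≡ ¬a ∨ ((a ∨ ¬b) ∧ (¬a ∨ ¬¬b))   [De Morgan]
≡ ¬a ∨ ((a ∨ ¬b) ∧ (¬a ∨ b))   [double negation]
≡ (¬a ∨ a ∨ ¬b) ∧ (¬a ∨ ¬a ∨ b)   [distribute ∨ over ∧]
≡ ¬a ∨ b   [simplify]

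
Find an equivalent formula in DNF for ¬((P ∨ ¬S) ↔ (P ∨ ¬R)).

(¬S ∧ ¬P ∧ R) ∨ (¬R ∧ ¬P ∧ S)

¬((P ∨ ¬S) ↔ (P ∨ ¬R))
⇔ ¬(((P ∨ ¬S) → (P ∨ ¬R)) ∧ ((P ∨ ¬R) → (P ∨ ¬S)))   [eliminate ↔]
⇔ ¬((¬(P ∨ ¬S) ∨ P ∨ ¬R) ∧ ((P ∨ ¬R) → (P ∨ ¬S)))   [eliminate →]
⇔ ¬((¬(P ∨ ¬S) ∨ P ∨ ¬R) ∧ (¬(P ∨ ¬R) ∨ P ∨ ¬S))   [eliminate →]
⇔ ¬(¬(P ∨ ¬S) ∨ P ∨ ¬R) ∨ ¬(¬(P ∨ ¬R) ∨ P ∨ ¬S)   [De Morgan]
⇔ (¬¬(P ∨ ¬S) ∧ ¬P ∧ ¬¬R) ∨ ¬(¬(P ∨ ¬R) ∨ P ∨ ¬S)   [De Morgan]
⇔ ((P ∨ ¬S) ∧ ¬P ∧ ¬¬R) ∨ ¬(¬(P ∨ ¬R) ∨ P ∨ ¬S)   [double negation]
⇔ ((P ∨ ¬S) ∧ ¬P ∧ R) ∨ ¬(¬(P ∨ ¬R) ∨ P ∨ ¬S)   [double negation]
⇔ ((P ∨ ¬S) ∧ ¬P ∧ R) ∨ (¬¬(P ∨ ¬R) ∧ ¬P ∧ ¬¬S)   [De Morgan]
⇔ ((P ∨ ¬S) ∧ ¬P ∧ R) ∨ ((P ∨ ¬R) ∧ ¬P ∧ ¬¬S)   [double negation]
⇔ ((P ∨ ¬S) ∧ ¬P ∧ R) ∨ ((P ∨ ¬R) ∧ ¬P ∧ S)   [double negation]
⇔ (P ∧ ¬P ∧ R) ∨ (¬S ∧ ¬P ∧ R) ∨ (P ∧ ¬P ∧ S) ∨ (¬R ∧ ¬P ∧ S)   [distribute ∧ over ∨]
⇔ (¬S ∧ ¬P ∧ R) ∨ (¬R ∧ ¬P ∧ S)   [simplify]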